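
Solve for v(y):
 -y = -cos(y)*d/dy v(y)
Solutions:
 v(y) = C1 + Integral(y/cos(y), y)


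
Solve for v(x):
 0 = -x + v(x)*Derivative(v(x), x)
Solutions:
 v(x) = -sqrt(C1 + x^2)
 v(x) = sqrt(C1 + x^2)


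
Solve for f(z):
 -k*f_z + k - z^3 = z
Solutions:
 f(z) = C1 + z - z^4/(4*k) - z^2/(2*k)


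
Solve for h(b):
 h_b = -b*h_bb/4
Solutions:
 h(b) = C1 + C2/b^3


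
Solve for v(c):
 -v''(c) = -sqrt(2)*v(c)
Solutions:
 v(c) = C1*exp(-2^(1/4)*c) + C2*exp(2^(1/4)*c)


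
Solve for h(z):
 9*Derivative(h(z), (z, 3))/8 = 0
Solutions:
 h(z) = C1 + C2*z + C3*z^2


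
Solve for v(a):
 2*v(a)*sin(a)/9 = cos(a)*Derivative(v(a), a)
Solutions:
 v(a) = C1/cos(a)^(2/9)


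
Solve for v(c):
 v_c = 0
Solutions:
 v(c) = C1


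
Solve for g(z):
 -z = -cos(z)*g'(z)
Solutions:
 g(z) = C1 + Integral(z/cos(z), z)


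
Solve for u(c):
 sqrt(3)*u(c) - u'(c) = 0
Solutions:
 u(c) = C1*exp(sqrt(3)*c)


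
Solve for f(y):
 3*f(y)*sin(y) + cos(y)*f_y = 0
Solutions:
 f(y) = C1*cos(y)^3


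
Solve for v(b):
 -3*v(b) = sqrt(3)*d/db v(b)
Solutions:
 v(b) = C1*exp(-sqrt(3)*b)


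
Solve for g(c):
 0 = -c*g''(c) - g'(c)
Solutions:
 g(c) = C1 + C2*log(c)


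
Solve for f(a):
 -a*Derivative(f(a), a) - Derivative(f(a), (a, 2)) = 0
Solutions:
 f(a) = C1 + C2*erf(sqrt(2)*a/2)


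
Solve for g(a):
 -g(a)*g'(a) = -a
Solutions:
 g(a) = -sqrt(C1 + a^2)
 g(a) = sqrt(C1 + a^2)


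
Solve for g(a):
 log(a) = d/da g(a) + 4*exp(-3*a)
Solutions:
 g(a) = C1 + a*log(a) - a + 4*exp(-3*a)/3


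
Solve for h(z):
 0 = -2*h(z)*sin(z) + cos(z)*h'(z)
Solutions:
 h(z) = C1/cos(z)^2


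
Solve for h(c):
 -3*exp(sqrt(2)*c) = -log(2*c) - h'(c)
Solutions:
 h(c) = C1 - c*log(c) + c*(1 - log(2)) + 3*sqrt(2)*exp(sqrt(2)*c)/2


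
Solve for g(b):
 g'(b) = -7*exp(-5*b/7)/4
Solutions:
 g(b) = C1 + 49*exp(-5*b/7)/20


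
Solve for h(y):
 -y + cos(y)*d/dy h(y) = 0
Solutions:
 h(y) = C1 + Integral(y/cos(y), y)


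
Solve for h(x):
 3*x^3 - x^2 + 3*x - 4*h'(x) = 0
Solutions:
 h(x) = C1 + 3*x^4/16 - x^3/12 + 3*x^2/8


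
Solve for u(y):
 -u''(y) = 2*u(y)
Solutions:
 u(y) = C1*sin(sqrt(2)*y) + C2*cos(sqrt(2)*y)


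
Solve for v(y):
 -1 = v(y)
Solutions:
 v(y) = -1


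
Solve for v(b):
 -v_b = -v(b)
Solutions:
 v(b) = C1*exp(b)


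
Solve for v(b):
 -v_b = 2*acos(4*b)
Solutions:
 v(b) = C1 - 2*b*acos(4*b) + sqrt(1 - 16*b^2)/2


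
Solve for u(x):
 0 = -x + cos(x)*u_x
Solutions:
 u(x) = C1 + Integral(x/cos(x), x)


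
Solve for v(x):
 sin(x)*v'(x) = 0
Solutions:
 v(x) = C1


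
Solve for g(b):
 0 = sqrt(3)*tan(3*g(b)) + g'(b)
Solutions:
 g(b) = -asin(C1*exp(-3*sqrt(3)*b))/3 + pi/3
 g(b) = asin(C1*exp(-3*sqrt(3)*b))/3


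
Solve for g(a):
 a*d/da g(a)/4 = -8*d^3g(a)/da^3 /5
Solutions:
 g(a) = C1 + Integral(C2*airyai(-10^(1/3)*a/4) + C3*airybi(-10^(1/3)*a/4), a)


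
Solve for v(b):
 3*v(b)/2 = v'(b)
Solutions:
 v(b) = C1*exp(3*b/2)


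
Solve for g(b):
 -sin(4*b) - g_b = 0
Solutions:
 g(b) = C1 + cos(4*b)/4


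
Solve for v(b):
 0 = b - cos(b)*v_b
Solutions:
 v(b) = C1 + Integral(b/cos(b), b)


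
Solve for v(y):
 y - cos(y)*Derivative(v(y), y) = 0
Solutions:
 v(y) = C1 + Integral(y/cos(y), y)


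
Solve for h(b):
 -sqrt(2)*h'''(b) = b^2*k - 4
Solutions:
 h(b) = C1 + C2*b + C3*b^2 - sqrt(2)*b^5*k/120 + sqrt(2)*b^3/3


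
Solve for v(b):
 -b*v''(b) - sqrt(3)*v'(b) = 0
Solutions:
 v(b) = C1 + C2*b^(1 - sqrt(3))


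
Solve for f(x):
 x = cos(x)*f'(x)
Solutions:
 f(x) = C1 + Integral(x/cos(x), x)


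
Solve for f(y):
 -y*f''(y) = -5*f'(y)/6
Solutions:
 f(y) = C1 + C2*y^(11/6)


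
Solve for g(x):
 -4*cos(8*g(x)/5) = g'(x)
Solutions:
 4*x - 5*log(sin(8*g(x)/5) - 1)/16 + 5*log(sin(8*g(x)/5) + 1)/16 = C1


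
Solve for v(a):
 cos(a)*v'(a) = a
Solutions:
 v(a) = C1 + Integral(a/cos(a), a)


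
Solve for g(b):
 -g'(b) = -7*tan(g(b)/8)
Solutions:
 g(b) = -8*asin(C1*exp(7*b/8)) + 8*pi
 g(b) = 8*asin(C1*exp(7*b/8))


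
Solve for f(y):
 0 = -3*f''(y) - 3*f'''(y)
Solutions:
 f(y) = C1 + C2*y + C3*exp(-y)


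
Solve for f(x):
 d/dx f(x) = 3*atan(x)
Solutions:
 f(x) = C1 + 3*x*atan(x) - 3*log(x^2 + 1)/2


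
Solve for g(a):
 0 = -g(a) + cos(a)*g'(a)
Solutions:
 g(a) = C1*sqrt(sin(a) + 1)/sqrt(sin(a) - 1)


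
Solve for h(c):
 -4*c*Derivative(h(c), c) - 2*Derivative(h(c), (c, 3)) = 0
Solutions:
 h(c) = C1 + Integral(C2*airyai(-2^(1/3)*c) + C3*airybi(-2^(1/3)*c), c)


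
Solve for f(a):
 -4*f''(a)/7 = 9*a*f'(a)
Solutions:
 f(a) = C1 + C2*erf(3*sqrt(14)*a/4)


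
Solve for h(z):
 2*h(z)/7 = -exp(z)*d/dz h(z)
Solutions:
 h(z) = C1*exp(2*exp(-z)/7)


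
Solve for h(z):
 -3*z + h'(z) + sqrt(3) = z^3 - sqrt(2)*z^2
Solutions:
 h(z) = C1 + z^4/4 - sqrt(2)*z^3/3 + 3*z^2/2 - sqrt(3)*z


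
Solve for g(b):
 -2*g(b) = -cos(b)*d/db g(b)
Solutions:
 g(b) = C1*(sin(b) + 1)/(sin(b) - 1)


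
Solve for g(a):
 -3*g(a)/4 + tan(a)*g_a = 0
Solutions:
 g(a) = C1*sin(a)^(3/4)


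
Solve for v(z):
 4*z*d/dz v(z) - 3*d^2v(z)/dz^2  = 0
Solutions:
 v(z) = C1 + C2*erfi(sqrt(6)*z/3)


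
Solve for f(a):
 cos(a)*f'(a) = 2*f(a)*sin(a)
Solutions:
 f(a) = C1/cos(a)^2


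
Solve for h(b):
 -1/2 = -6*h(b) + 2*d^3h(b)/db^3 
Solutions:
 h(b) = C3*exp(3^(1/3)*b) + (C1*sin(3^(5/6)*b/2) + C2*cos(3^(5/6)*b/2))*exp(-3^(1/3)*b/2) + 1/12


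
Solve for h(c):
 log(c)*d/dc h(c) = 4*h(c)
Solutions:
 h(c) = C1*exp(4*li(c))


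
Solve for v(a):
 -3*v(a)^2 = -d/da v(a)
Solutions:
 v(a) = -1/(C1 + 3*a)


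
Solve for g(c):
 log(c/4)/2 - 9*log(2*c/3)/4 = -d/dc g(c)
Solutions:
 g(c) = C1 + 7*c*log(c)/4 - 9*c*log(3)/4 - 7*c/4 + 13*c*log(2)/4


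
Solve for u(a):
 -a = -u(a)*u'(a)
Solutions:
 u(a) = -sqrt(C1 + a^2)
 u(a) = sqrt(C1 + a^2)


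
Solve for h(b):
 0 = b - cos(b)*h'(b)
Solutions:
 h(b) = C1 + Integral(b/cos(b), b)


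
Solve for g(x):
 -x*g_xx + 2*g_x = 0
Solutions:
 g(x) = C1 + C2*x^3


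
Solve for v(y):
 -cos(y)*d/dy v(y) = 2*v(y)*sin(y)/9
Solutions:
 v(y) = C1*cos(y)^(2/9)


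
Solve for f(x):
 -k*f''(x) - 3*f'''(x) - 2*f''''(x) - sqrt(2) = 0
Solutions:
 f(x) = C1 + C2*x + C3*exp(x*(sqrt(9 - 8*k) - 3)/4) + C4*exp(-x*(sqrt(9 - 8*k) + 3)/4) - sqrt(2)*x^2/(2*k)


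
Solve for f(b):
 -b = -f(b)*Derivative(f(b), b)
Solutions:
 f(b) = -sqrt(C1 + b^2)
 f(b) = sqrt(C1 + b^2)


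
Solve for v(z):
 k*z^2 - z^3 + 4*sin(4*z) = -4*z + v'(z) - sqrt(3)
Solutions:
 v(z) = C1 + k*z^3/3 - z^4/4 + 2*z^2 + sqrt(3)*z - cos(4*z)


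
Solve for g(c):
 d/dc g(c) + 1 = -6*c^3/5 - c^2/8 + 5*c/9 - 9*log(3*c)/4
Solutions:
 g(c) = C1 - 3*c^4/10 - c^3/24 + 5*c^2/18 - 9*c*log(c)/4 - 9*c*log(3)/4 + 5*c/4


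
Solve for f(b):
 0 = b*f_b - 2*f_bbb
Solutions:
 f(b) = C1 + Integral(C2*airyai(2^(2/3)*b/2) + C3*airybi(2^(2/3)*b/2), b)


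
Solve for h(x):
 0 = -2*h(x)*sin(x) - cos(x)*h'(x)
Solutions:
 h(x) = C1*cos(x)^2


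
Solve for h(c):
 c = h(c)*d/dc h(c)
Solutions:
 h(c) = -sqrt(C1 + c^2)
 h(c) = sqrt(C1 + c^2)


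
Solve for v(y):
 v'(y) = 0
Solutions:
 v(y) = C1


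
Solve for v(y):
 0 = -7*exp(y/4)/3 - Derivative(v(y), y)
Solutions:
 v(y) = C1 - 28*exp(y/4)/3


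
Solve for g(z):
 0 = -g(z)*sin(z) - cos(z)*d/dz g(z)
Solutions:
 g(z) = C1*cos(z)


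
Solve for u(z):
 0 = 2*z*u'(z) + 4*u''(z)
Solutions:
 u(z) = C1 + C2*erf(z/2)


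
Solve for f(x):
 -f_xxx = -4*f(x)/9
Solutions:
 f(x) = C3*exp(2^(2/3)*3^(1/3)*x/3) + (C1*sin(2^(2/3)*3^(5/6)*x/6) + C2*cos(2^(2/3)*3^(5/6)*x/6))*exp(-2^(2/3)*3^(1/3)*x/6)


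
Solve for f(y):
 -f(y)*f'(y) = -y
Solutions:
 f(y) = -sqrt(C1 + y^2)
 f(y) = sqrt(C1 + y^2)


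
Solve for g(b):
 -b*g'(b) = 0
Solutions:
 g(b) = C1


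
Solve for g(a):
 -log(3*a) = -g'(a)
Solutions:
 g(a) = C1 + a*log(a) - a + a*log(3)


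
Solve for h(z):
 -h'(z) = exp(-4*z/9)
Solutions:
 h(z) = C1 + 9*exp(-4*z/9)/4


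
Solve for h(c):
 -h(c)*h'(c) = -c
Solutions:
 h(c) = -sqrt(C1 + c^2)
 h(c) = sqrt(C1 + c^2)


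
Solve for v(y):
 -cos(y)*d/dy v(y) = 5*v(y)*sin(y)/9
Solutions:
 v(y) = C1*cos(y)^(5/9)


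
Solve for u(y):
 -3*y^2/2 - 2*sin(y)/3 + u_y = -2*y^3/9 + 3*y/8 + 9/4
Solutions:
 u(y) = C1 - y^4/18 + y^3/2 + 3*y^2/16 + 9*y/4 - 2*cos(y)/3


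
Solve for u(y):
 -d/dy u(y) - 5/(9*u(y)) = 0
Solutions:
 u(y) = -sqrt(C1 - 10*y)/3
 u(y) = sqrt(C1 - 10*y)/3


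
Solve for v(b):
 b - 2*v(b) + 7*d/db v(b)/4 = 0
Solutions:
 v(b) = C1*exp(8*b/7) + b/2 + 7/16


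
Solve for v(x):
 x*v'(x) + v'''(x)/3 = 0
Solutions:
 v(x) = C1 + Integral(C2*airyai(-3^(1/3)*x) + C3*airybi(-3^(1/3)*x), x)


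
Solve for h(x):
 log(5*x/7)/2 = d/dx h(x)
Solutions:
 h(x) = C1 + x*log(x)/2 - x*log(7)/2 - x/2 + x*log(5)/2


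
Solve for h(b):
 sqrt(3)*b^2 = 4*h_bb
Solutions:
 h(b) = C1 + C2*b + sqrt(3)*b^4/48


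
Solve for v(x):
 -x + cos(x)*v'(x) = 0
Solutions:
 v(x) = C1 + Integral(x/cos(x), x)


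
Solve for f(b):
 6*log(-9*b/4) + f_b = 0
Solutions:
 f(b) = C1 - 6*b*log(-b) + 6*b*(-2*log(3) + 1 + 2*log(2))


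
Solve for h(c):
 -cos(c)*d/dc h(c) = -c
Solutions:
 h(c) = C1 + Integral(c/cos(c), c)


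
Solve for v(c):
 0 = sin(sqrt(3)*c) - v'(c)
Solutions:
 v(c) = C1 - sqrt(3)*cos(sqrt(3)*c)/3


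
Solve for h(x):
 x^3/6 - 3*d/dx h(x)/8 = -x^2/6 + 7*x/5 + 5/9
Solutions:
 h(x) = C1 + x^4/9 + 4*x^3/27 - 28*x^2/15 - 40*x/27


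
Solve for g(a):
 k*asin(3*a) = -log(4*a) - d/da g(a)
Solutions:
 g(a) = C1 - a*log(a) - 2*a*log(2) + a - k*(a*asin(3*a) + sqrt(1 - 9*a^2)/3)


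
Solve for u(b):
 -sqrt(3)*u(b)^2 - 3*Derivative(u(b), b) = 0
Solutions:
 u(b) = 3/(C1 + sqrt(3)*b)


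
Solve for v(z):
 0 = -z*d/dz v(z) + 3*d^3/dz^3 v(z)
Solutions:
 v(z) = C1 + Integral(C2*airyai(3^(2/3)*z/3) + C3*airybi(3^(2/3)*z/3), z)


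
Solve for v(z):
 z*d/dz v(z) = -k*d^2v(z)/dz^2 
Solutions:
 v(z) = C1 + C2*sqrt(k)*erf(sqrt(2)*z*sqrt(1/k)/2)


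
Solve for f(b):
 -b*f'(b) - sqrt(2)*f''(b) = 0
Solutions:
 f(b) = C1 + C2*erf(2^(1/4)*b/2)


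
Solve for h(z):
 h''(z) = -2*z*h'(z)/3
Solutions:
 h(z) = C1 + C2*erf(sqrt(3)*z/3)


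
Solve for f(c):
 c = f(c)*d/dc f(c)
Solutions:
 f(c) = -sqrt(C1 + c^2)
 f(c) = sqrt(C1 + c^2)


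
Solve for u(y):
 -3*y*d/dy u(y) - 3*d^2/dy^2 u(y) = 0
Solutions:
 u(y) = C1 + C2*erf(sqrt(2)*y/2)


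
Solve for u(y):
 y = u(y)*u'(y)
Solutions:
 u(y) = -sqrt(C1 + y^2)
 u(y) = sqrt(C1 + y^2)


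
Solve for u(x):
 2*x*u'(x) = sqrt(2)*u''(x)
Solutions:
 u(x) = C1 + C2*erfi(2^(3/4)*x/2)


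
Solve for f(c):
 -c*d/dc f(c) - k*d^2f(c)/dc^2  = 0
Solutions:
 f(c) = C1 + C2*sqrt(k)*erf(sqrt(2)*c*sqrt(1/k)/2)


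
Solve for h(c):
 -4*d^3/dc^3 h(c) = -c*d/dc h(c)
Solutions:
 h(c) = C1 + Integral(C2*airyai(2^(1/3)*c/2) + C3*airybi(2^(1/3)*c/2), c)


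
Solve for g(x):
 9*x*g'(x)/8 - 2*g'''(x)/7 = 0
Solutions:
 g(x) = C1 + Integral(C2*airyai(2^(2/3)*63^(1/3)*x/4) + C3*airybi(2^(2/3)*63^(1/3)*x/4), x)


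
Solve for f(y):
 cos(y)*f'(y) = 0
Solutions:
 f(y) = C1


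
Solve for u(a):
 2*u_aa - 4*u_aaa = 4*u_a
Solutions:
 u(a) = C1 + (C2*sin(sqrt(15)*a/4) + C3*cos(sqrt(15)*a/4))*exp(a/4)


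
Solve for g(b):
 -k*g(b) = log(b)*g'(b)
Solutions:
 g(b) = C1*exp(-k*li(b))


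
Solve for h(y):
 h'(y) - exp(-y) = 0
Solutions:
 h(y) = C1 - exp(-y)


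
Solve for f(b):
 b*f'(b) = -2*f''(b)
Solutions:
 f(b) = C1 + C2*erf(b/2)


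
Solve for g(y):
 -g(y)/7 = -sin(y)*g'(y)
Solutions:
 g(y) = C1*(cos(y) - 1)^(1/14)/(cos(y) + 1)^(1/14)


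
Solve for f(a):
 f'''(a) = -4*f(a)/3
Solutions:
 f(a) = C3*exp(-6^(2/3)*a/3) + (C1*sin(2^(2/3)*3^(1/6)*a/2) + C2*cos(2^(2/3)*3^(1/6)*a/2))*exp(6^(2/3)*a/6)


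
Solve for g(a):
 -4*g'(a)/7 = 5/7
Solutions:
 g(a) = C1 - 5*a/4


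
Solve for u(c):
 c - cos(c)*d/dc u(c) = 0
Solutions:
 u(c) = C1 + Integral(c/cos(c), c)


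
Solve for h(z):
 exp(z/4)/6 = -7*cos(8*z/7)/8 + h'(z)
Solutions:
 h(z) = C1 + 2*exp(z/4)/3 + 49*sin(8*z/7)/64


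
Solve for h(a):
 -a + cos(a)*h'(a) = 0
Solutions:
 h(a) = C1 + Integral(a/cos(a), a)


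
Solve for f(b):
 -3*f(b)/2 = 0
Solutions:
 f(b) = 0


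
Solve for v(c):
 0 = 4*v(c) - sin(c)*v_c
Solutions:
 v(c) = C1*(cos(c)^2 - 2*cos(c) + 1)/(cos(c)^2 + 2*cos(c) + 1)


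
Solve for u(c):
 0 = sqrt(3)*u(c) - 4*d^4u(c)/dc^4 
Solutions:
 u(c) = C1*exp(-sqrt(2)*3^(1/8)*c/2) + C2*exp(sqrt(2)*3^(1/8)*c/2) + C3*sin(sqrt(2)*3^(1/8)*c/2) + C4*cos(sqrt(2)*3^(1/8)*c/2)


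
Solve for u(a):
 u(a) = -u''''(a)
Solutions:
 u(a) = (C1*sin(sqrt(2)*a/2) + C2*cos(sqrt(2)*a/2))*exp(-sqrt(2)*a/2) + (C3*sin(sqrt(2)*a/2) + C4*cos(sqrt(2)*a/2))*exp(sqrt(2)*a/2)


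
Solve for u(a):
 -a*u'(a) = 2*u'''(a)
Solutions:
 u(a) = C1 + Integral(C2*airyai(-2^(2/3)*a/2) + C3*airybi(-2^(2/3)*a/2), a)


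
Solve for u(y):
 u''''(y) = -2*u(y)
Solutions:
 u(y) = (C1*sin(2^(3/4)*y/2) + C2*cos(2^(3/4)*y/2))*exp(-2^(3/4)*y/2) + (C3*sin(2^(3/4)*y/2) + C4*cos(2^(3/4)*y/2))*exp(2^(3/4)*y/2)


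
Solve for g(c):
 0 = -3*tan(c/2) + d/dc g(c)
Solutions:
 g(c) = C1 - 6*log(cos(c/2))


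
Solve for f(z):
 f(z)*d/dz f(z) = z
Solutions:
 f(z) = -sqrt(C1 + z^2)
 f(z) = sqrt(C1 + z^2)


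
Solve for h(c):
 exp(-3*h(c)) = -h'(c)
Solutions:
 h(c) = log(C1 - 3*c)/3
 h(c) = log((-3^(1/3) - 3^(5/6)*I)*(C1 - c)^(1/3)/2)
 h(c) = log((-3^(1/3) + 3^(5/6)*I)*(C1 - c)^(1/3)/2)


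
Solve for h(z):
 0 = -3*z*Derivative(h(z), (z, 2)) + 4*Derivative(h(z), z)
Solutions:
 h(z) = C1 + C2*z^(7/3)


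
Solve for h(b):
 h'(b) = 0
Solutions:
 h(b) = C1


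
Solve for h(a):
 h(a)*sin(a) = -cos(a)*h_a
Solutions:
 h(a) = C1*cos(a)


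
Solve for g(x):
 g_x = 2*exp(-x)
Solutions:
 g(x) = C1 - 2*exp(-x)


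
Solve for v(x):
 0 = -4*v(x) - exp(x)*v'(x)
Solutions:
 v(x) = C1*exp(4*exp(-x))


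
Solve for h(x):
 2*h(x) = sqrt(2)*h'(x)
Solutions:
 h(x) = C1*exp(sqrt(2)*x)


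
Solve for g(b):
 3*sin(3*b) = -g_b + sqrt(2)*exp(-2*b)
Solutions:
 g(b) = C1 + cos(3*b) - sqrt(2)*exp(-2*b)/2


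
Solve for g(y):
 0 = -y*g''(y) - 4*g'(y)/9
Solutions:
 g(y) = C1 + C2*y^(5/9)


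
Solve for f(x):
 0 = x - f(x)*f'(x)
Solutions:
 f(x) = -sqrt(C1 + x^2)
 f(x) = sqrt(C1 + x^2)


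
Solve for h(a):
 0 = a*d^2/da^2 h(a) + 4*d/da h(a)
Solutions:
 h(a) = C1 + C2/a^3


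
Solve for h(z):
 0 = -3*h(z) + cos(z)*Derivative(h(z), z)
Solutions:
 h(z) = C1*(sin(z) + 1)^(3/2)/(sin(z) - 1)^(3/2)


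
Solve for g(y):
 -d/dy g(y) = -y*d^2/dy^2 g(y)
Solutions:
 g(y) = C1 + C2*y^2


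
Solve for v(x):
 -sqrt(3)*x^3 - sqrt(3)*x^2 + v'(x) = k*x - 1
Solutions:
 v(x) = C1 + k*x^2/2 + sqrt(3)*x^4/4 + sqrt(3)*x^3/3 - x


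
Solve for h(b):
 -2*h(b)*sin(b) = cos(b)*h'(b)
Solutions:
 h(b) = C1*cos(b)^2


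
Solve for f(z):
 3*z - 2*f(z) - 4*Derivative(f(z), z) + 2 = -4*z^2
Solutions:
 f(z) = C1*exp(-z/2) + 2*z^2 - 13*z/2 + 14


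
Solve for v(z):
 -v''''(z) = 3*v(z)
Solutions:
 v(z) = (C1*sin(sqrt(2)*3^(1/4)*z/2) + C2*cos(sqrt(2)*3^(1/4)*z/2))*exp(-sqrt(2)*3^(1/4)*z/2) + (C3*sin(sqrt(2)*3^(1/4)*z/2) + C4*cos(sqrt(2)*3^(1/4)*z/2))*exp(sqrt(2)*3^(1/4)*z/2)


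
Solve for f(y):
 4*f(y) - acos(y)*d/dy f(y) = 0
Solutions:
 f(y) = C1*exp(4*Integral(1/acos(y), y))


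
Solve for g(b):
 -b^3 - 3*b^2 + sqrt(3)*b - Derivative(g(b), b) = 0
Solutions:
 g(b) = C1 - b^4/4 - b^3 + sqrt(3)*b^2/2


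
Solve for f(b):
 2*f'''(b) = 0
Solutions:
 f(b) = C1 + C2*b + C3*b^2


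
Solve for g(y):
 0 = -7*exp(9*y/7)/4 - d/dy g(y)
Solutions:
 g(y) = C1 - 49*exp(9*y/7)/36


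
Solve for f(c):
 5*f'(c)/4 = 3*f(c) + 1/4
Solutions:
 f(c) = C1*exp(12*c/5) - 1/12


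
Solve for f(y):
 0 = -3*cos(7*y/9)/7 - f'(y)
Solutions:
 f(y) = C1 - 27*sin(7*y/9)/49


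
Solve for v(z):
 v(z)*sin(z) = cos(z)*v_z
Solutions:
 v(z) = C1/cos(z)


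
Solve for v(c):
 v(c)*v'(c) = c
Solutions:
 v(c) = -sqrt(C1 + c^2)
 v(c) = sqrt(C1 + c^2)


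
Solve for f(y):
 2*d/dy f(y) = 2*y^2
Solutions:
 f(y) = C1 + y^3/3


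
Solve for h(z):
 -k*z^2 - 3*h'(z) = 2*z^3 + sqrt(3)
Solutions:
 h(z) = C1 - k*z^3/9 - z^4/6 - sqrt(3)*z/3


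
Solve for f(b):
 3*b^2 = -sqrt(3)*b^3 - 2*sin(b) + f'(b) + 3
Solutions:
 f(b) = C1 + sqrt(3)*b^4/4 + b^3 - 3*b - 2*cos(b)


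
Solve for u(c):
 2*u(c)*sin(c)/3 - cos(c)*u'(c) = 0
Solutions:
 u(c) = C1/cos(c)^(2/3)


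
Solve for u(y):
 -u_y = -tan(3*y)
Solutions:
 u(y) = C1 - log(cos(3*y))/3


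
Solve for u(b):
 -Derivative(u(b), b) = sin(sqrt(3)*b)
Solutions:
 u(b) = C1 + sqrt(3)*cos(sqrt(3)*b)/3


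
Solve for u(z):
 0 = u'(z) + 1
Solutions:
 u(z) = C1 - z


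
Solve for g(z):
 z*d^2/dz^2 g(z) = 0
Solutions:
 g(z) = C1 + C2*z


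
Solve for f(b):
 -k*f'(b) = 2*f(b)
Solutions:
 f(b) = C1*exp(-2*b/k)


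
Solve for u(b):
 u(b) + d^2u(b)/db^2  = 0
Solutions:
 u(b) = C1*sin(b) + C2*cos(b)


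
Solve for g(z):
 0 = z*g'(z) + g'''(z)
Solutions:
 g(z) = C1 + Integral(C2*airyai(-z) + C3*airybi(-z), z)


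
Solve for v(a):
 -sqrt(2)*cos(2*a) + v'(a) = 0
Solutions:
 v(a) = C1 + sqrt(2)*sin(2*a)/2


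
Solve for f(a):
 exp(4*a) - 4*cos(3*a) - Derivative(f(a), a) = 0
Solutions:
 f(a) = C1 + exp(4*a)/4 - 4*sin(3*a)/3


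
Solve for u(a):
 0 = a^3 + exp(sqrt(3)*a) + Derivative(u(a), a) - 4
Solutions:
 u(a) = C1 - a^4/4 + 4*a - sqrt(3)*exp(sqrt(3)*a)/3


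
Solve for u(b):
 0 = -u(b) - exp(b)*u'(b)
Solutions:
 u(b) = C1*exp(exp(-b))


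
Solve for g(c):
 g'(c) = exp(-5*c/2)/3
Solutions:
 g(c) = C1 - 2*exp(-5*c/2)/15


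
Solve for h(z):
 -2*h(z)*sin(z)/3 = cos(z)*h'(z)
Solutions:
 h(z) = C1*cos(z)^(2/3)


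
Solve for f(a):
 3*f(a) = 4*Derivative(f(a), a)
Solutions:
 f(a) = C1*exp(3*a/4)


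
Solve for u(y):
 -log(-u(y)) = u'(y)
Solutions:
 -li(-u(y)) = C1 - y


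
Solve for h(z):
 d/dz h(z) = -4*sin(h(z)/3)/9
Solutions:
 4*z/9 + 3*log(cos(h(z)/3) - 1)/2 - 3*log(cos(h(z)/3) + 1)/2 = C1


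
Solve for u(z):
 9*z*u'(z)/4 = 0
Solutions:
 u(z) = C1


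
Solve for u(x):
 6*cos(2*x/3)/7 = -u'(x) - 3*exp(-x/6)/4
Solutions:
 u(x) = C1 - 9*sin(2*x/3)/7 + 9*exp(-x/6)/2


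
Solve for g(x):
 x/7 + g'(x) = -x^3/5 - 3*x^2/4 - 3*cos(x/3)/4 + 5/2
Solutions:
 g(x) = C1 - x^4/20 - x^3/4 - x^2/14 + 5*x/2 - 9*sin(x/3)/4


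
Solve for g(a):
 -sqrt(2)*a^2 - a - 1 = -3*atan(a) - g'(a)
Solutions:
 g(a) = C1 + sqrt(2)*a^3/3 + a^2/2 - 3*a*atan(a) + a + 3*log(a^2 + 1)/2


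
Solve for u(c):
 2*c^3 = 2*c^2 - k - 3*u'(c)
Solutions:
 u(c) = C1 - c^4/6 + 2*c^3/9 - c*k/3


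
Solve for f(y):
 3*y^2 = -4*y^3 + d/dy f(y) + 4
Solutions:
 f(y) = C1 + y^4 + y^3 - 4*y


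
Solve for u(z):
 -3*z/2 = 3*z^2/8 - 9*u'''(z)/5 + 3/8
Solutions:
 u(z) = C1 + C2*z + C3*z^2 + z^5/288 + 5*z^4/144 + 5*z^3/144


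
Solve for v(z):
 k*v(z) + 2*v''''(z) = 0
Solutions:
 v(z) = C1*exp(-2^(3/4)*z*(-k)^(1/4)/2) + C2*exp(2^(3/4)*z*(-k)^(1/4)/2) + C3*exp(-2^(3/4)*I*z*(-k)^(1/4)/2) + C4*exp(2^(3/4)*I*z*(-k)^(1/4)/2)


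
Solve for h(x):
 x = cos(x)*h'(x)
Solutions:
 h(x) = C1 + Integral(x/cos(x), x)


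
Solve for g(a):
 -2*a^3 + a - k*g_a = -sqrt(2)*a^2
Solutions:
 g(a) = C1 - a^4/(2*k) + sqrt(2)*a^3/(3*k) + a^2/(2*k)


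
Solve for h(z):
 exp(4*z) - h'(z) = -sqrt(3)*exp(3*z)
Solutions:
 h(z) = C1 + exp(4*z)/4 + sqrt(3)*exp(3*z)/3


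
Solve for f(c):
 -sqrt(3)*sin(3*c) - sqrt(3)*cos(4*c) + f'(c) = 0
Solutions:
 f(c) = C1 + sqrt(3)*sin(4*c)/4 - sqrt(3)*cos(3*c)/3


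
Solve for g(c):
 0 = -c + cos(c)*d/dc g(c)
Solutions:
 g(c) = C1 + Integral(c/cos(c), c)


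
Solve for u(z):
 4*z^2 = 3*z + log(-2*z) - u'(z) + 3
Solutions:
 u(z) = C1 - 4*z^3/3 + 3*z^2/2 + z*log(-z) + z*(log(2) + 2)


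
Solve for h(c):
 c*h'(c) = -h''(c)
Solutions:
 h(c) = C1 + C2*erf(sqrt(2)*c/2)


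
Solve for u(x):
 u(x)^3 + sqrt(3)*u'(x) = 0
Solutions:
 u(x) = -sqrt(6)*sqrt(-1/(C1 - sqrt(3)*x))/2
 u(x) = sqrt(6)*sqrt(-1/(C1 - sqrt(3)*x))/2


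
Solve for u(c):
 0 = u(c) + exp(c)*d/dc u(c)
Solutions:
 u(c) = C1*exp(exp(-c))


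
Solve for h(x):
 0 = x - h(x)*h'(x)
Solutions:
 h(x) = -sqrt(C1 + x^2)
 h(x) = sqrt(C1 + x^2)


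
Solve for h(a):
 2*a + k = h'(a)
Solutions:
 h(a) = C1 + a^2 + a*k


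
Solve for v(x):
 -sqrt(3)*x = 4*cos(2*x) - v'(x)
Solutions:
 v(x) = C1 + sqrt(3)*x^2/2 + 2*sin(2*x)


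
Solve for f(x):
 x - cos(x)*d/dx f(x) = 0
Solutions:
 f(x) = C1 + Integral(x/cos(x), x)


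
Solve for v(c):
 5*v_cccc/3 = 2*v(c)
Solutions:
 v(c) = C1*exp(-5^(3/4)*6^(1/4)*c/5) + C2*exp(5^(3/4)*6^(1/4)*c/5) + C3*sin(5^(3/4)*6^(1/4)*c/5) + C4*cos(5^(3/4)*6^(1/4)*c/5)


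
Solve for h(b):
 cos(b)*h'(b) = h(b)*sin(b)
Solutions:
 h(b) = C1/cos(b)


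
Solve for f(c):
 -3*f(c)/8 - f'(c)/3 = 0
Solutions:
 f(c) = C1*exp(-9*c/8)


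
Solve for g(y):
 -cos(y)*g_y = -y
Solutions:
 g(y) = C1 + Integral(y/cos(y), y)


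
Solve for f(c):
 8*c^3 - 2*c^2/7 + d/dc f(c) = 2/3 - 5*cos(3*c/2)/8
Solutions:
 f(c) = C1 - 2*c^4 + 2*c^3/21 + 2*c/3 - 5*sin(3*c/2)/12


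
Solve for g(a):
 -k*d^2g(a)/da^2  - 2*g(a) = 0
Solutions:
 g(a) = C1*exp(-sqrt(2)*a*sqrt(-1/k)) + C2*exp(sqrt(2)*a*sqrt(-1/k))


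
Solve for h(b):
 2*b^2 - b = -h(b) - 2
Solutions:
 h(b) = -2*b^2 + b - 2


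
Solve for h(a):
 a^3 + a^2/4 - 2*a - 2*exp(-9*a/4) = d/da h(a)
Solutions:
 h(a) = C1 + a^4/4 + a^3/12 - a^2 + 8*exp(-9*a/4)/9


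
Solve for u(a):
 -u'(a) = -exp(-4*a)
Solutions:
 u(a) = C1 - exp(-4*a)/4


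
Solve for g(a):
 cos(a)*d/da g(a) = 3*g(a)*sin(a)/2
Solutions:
 g(a) = C1/cos(a)^(3/2)


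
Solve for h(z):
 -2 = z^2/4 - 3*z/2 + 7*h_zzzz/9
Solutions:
 h(z) = C1 + C2*z + C3*z^2 + C4*z^3 - z^6/1120 + 9*z^5/560 - 3*z^4/28


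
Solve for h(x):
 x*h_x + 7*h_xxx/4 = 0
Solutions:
 h(x) = C1 + Integral(C2*airyai(-14^(2/3)*x/7) + C3*airybi(-14^(2/3)*x/7), x)


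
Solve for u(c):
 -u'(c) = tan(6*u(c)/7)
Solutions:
 u(c) = -7*asin(C1*exp(-6*c/7))/6 + 7*pi/6
 u(c) = 7*asin(C1*exp(-6*c/7))/6


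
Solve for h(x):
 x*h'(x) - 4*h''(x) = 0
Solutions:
 h(x) = C1 + C2*erfi(sqrt(2)*x/4)


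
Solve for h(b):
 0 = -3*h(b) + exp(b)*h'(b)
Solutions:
 h(b) = C1*exp(-3*exp(-b))


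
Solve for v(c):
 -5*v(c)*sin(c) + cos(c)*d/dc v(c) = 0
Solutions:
 v(c) = C1/cos(c)^5


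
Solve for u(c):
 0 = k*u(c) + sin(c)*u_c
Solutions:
 u(c) = C1*exp(k*(-log(cos(c) - 1) + log(cos(c) + 1))/2)


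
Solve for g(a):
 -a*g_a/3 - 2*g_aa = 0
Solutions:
 g(a) = C1 + C2*erf(sqrt(3)*a/6)


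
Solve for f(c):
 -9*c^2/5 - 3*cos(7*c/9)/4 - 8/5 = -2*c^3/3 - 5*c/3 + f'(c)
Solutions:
 f(c) = C1 + c^4/6 - 3*c^3/5 + 5*c^2/6 - 8*c/5 - 27*sin(7*c/9)/28


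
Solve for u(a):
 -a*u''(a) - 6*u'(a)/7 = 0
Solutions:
 u(a) = C1 + C2*a^(1/7)


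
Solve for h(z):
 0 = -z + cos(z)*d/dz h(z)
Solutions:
 h(z) = C1 + Integral(z/cos(z), z)


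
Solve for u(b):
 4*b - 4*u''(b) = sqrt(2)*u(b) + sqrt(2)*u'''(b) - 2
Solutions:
 u(b) = C1*exp(b*(-4*sqrt(2) + 8/(27/2 + 16*sqrt(2) + sqrt(-2048 + (27 + 32*sqrt(2))^2)/2)^(1/3) + (27/2 + 16*sqrt(2) + sqrt(-2048 + (27 + 32*sqrt(2))^2)/2)^(1/3))/6)*sin(sqrt(3)*b*(-(27/2 + 16*sqrt(2) + sqrt(-2048 + (27 + 32*sqrt(2))^2)/2)^(1/3) + 8/(27/2 + 16*sqrt(2) + sqrt(-2048 + (27 + 32*sqrt(2))^2)/2)^(1/3))/6) + C2*exp(b*(-4*sqrt(2) + 8/(27/2 + 16*sqrt(2) + sqrt(-2048 + (27 + 32*sqrt(2))^2)/2)^(1/3) + (27/2 + 16*sqrt(2) + sqrt(-2048 + (27 + 32*sqrt(2))^2)/2)^(1/3))/6)*cos(sqrt(3)*b*(-(27/2 + 16*sqrt(2) + sqrt(-2048 + (27 + 32*sqrt(2))^2)/2)^(1/3) + 8/(27/2 + 16*sqrt(2) + sqrt(-2048 + (27 + 32*sqrt(2))^2)/2)^(1/3))/6) + C3*exp(-b*(8/(27/2 + 16*sqrt(2) + sqrt(-2048 + (27 + 32*sqrt(2))^2)/2)^(1/3) + 2*sqrt(2) + (27/2 + 16*sqrt(2) + sqrt(-2048 + (27 + 32*sqrt(2))^2)/2)^(1/3))/3) + 2*sqrt(2)*b + sqrt(2)


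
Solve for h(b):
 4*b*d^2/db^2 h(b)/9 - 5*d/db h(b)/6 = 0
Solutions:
 h(b) = C1 + C2*b^(23/8)


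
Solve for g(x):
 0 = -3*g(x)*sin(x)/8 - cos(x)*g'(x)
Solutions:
 g(x) = C1*cos(x)^(3/8)


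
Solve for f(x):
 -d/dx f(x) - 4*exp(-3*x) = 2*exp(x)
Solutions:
 f(x) = C1 - 2*exp(x) + 4*exp(-3*x)/3


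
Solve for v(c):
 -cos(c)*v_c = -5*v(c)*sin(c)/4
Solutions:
 v(c) = C1/cos(c)^(5/4)


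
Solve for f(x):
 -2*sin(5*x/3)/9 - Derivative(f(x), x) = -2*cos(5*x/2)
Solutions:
 f(x) = C1 + 4*sin(5*x/2)/5 + 2*cos(5*x/3)/15


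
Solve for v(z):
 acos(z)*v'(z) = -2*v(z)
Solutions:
 v(z) = C1*exp(-2*Integral(1/acos(z), z))


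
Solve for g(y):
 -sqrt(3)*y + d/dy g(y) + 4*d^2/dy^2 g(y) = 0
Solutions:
 g(y) = C1 + C2*exp(-y/4) + sqrt(3)*y^2/2 - 4*sqrt(3)*y


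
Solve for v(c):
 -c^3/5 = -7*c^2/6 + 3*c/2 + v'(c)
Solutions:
 v(c) = C1 - c^4/20 + 7*c^3/18 - 3*c^2/4


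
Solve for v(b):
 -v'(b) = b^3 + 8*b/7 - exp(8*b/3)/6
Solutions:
 v(b) = C1 - b^4/4 - 4*b^2/7 + exp(8*b/3)/16


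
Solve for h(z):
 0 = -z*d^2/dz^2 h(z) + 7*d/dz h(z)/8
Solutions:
 h(z) = C1 + C2*z^(15/8)


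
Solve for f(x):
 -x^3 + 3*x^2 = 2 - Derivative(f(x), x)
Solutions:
 f(x) = C1 + x^4/4 - x^3 + 2*x


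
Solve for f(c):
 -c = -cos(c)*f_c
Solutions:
 f(c) = C1 + Integral(c/cos(c), c)


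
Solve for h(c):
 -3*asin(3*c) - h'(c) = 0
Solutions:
 h(c) = C1 - 3*c*asin(3*c) - sqrt(1 - 9*c^2)


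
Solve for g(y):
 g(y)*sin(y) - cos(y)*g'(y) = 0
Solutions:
 g(y) = C1/cos(y)


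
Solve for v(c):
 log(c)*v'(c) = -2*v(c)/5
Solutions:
 v(c) = C1*exp(-2*li(c)/5)


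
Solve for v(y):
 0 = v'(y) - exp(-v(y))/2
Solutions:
 v(y) = log(C1 + y/2)


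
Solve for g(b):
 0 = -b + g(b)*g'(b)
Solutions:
 g(b) = -sqrt(C1 + b^2)
 g(b) = sqrt(C1 + b^2)


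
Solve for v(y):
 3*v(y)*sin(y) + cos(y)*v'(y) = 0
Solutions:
 v(y) = C1*cos(y)^3


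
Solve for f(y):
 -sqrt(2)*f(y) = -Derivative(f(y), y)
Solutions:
 f(y) = C1*exp(sqrt(2)*y)


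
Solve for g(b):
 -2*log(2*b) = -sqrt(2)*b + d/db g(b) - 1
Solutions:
 g(b) = C1 + sqrt(2)*b^2/2 - 2*b*log(b) - b*log(4) + 3*b


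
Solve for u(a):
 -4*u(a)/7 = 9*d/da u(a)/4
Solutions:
 u(a) = C1*exp(-16*a/63)


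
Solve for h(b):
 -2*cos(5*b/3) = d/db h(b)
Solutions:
 h(b) = C1 - 6*sin(5*b/3)/5


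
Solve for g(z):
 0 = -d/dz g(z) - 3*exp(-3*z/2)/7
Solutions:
 g(z) = C1 + 2*exp(-3*z/2)/7


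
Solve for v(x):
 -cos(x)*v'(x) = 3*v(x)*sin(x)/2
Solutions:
 v(x) = C1*cos(x)^(3/2)


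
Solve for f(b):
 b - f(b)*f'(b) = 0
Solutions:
 f(b) = -sqrt(C1 + b^2)
 f(b) = sqrt(C1 + b^2)


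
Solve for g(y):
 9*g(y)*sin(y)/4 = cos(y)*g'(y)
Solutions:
 g(y) = C1/cos(y)^(9/4)


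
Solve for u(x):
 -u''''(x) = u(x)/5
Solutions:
 u(x) = (C1*sin(sqrt(2)*5^(3/4)*x/10) + C2*cos(sqrt(2)*5^(3/4)*x/10))*exp(-sqrt(2)*5^(3/4)*x/10) + (C3*sin(sqrt(2)*5^(3/4)*x/10) + C4*cos(sqrt(2)*5^(3/4)*x/10))*exp(sqrt(2)*5^(3/4)*x/10)


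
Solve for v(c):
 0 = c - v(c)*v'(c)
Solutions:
 v(c) = -sqrt(C1 + c^2)
 v(c) = sqrt(C1 + c^2)


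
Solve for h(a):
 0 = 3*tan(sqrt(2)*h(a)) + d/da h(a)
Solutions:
 h(a) = sqrt(2)*(pi - asin(C1*exp(-3*sqrt(2)*a)))/2
 h(a) = sqrt(2)*asin(C1*exp(-3*sqrt(2)*a))/2


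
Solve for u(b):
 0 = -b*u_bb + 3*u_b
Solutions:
 u(b) = C1 + C2*b^4


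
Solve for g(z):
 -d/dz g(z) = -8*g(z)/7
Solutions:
 g(z) = C1*exp(8*z/7)


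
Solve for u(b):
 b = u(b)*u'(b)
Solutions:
 u(b) = -sqrt(C1 + b^2)
 u(b) = sqrt(C1 + b^2)


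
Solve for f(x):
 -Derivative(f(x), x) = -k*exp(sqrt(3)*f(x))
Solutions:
 f(x) = sqrt(3)*(2*log(-1/(C1 + k*x)) - log(3))/6


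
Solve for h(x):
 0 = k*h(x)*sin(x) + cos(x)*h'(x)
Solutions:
 h(x) = C1*exp(k*log(cos(x)))


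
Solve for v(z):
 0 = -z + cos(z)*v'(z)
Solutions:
 v(z) = C1 + Integral(z/cos(z), z)


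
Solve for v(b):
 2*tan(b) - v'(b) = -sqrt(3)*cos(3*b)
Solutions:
 v(b) = C1 - 2*log(cos(b)) + sqrt(3)*sin(3*b)/3


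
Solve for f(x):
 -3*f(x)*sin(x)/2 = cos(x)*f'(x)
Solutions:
 f(x) = C1*cos(x)^(3/2)


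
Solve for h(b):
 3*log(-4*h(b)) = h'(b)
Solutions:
 -Integral(1/(log(-_y) + 2*log(2)), (_y, h(b)))/3 = C1 - b


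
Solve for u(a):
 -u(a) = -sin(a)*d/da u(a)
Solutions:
 u(a) = C1*sqrt(cos(a) - 1)/sqrt(cos(a) + 1)


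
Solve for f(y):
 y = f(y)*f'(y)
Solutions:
 f(y) = -sqrt(C1 + y^2)
 f(y) = sqrt(C1 + y^2)


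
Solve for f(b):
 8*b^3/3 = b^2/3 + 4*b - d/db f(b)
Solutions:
 f(b) = C1 - 2*b^4/3 + b^3/9 + 2*b^2


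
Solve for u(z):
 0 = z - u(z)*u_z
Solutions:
 u(z) = -sqrt(C1 + z^2)
 u(z) = sqrt(C1 + z^2)


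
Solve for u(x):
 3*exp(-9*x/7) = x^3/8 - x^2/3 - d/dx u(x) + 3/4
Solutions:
 u(x) = C1 + x^4/32 - x^3/9 + 3*x/4 + 7*exp(-9*x/7)/3


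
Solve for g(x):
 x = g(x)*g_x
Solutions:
 g(x) = -sqrt(C1 + x^2)
 g(x) = sqrt(C1 + x^2)


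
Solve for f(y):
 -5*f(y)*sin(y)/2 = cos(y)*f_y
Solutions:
 f(y) = C1*cos(y)^(5/2)


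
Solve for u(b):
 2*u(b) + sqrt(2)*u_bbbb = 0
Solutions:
 u(b) = (C1*sin(2^(5/8)*b/2) + C2*cos(2^(5/8)*b/2))*exp(-2^(5/8)*b/2) + (C3*sin(2^(5/8)*b/2) + C4*cos(2^(5/8)*b/2))*exp(2^(5/8)*b/2)


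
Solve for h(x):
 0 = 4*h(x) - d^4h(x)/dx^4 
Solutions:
 h(x) = C1*exp(-sqrt(2)*x) + C2*exp(sqrt(2)*x) + C3*sin(sqrt(2)*x) + C4*cos(sqrt(2)*x)


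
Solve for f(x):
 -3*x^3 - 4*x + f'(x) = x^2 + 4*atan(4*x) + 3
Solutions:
 f(x) = C1 + 3*x^4/4 + x^3/3 + 2*x^2 + 4*x*atan(4*x) + 3*x - log(16*x^2 + 1)/2


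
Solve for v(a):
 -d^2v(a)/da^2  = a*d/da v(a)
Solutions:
 v(a) = C1 + C2*erf(sqrt(2)*a/2)


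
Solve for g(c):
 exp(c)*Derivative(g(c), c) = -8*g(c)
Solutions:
 g(c) = C1*exp(8*exp(-c))


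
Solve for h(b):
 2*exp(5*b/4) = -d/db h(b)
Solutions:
 h(b) = C1 - 8*exp(5*b/4)/5


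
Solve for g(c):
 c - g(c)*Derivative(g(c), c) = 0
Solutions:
 g(c) = -sqrt(C1 + c^2)
 g(c) = sqrt(C1 + c^2)


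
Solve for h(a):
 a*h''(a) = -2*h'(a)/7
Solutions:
 h(a) = C1 + C2*a^(5/7)


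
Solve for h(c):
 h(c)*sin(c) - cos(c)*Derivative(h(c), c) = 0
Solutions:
 h(c) = C1/cos(c)


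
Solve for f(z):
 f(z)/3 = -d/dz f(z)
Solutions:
 f(z) = C1*exp(-z/3)


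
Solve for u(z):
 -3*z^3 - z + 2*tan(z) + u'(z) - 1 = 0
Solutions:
 u(z) = C1 + 3*z^4/4 + z^2/2 + z + 2*log(cos(z))


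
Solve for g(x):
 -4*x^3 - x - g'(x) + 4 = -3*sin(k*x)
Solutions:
 g(x) = C1 - x^4 - x^2/2 + 4*x - 3*cos(k*x)/k


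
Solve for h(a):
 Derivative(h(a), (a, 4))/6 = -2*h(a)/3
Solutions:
 h(a) = (C1*sin(a) + C2*cos(a))*exp(-a) + (C3*sin(a) + C4*cos(a))*exp(a)


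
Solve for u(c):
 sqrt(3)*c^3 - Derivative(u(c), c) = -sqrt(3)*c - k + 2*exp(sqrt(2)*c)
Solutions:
 u(c) = C1 + sqrt(3)*c^4/4 + sqrt(3)*c^2/2 + c*k - sqrt(2)*exp(sqrt(2)*c)


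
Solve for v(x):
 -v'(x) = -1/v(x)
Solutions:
 v(x) = -sqrt(C1 + 2*x)
 v(x) = sqrt(C1 + 2*x)


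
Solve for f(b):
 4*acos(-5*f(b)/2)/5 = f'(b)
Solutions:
 Integral(1/acos(-5*_y/2), (_y, f(b))) = C1 + 4*b/5


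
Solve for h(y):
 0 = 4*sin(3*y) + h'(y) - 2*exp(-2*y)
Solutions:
 h(y) = C1 + 4*cos(3*y)/3 - exp(-2*y)


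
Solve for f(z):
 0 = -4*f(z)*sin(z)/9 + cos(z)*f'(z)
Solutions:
 f(z) = C1/cos(z)^(4/9)


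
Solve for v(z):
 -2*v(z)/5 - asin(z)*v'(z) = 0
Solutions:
 v(z) = C1*exp(-2*Integral(1/asin(z), z)/5)


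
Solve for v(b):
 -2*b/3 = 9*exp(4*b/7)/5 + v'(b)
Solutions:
 v(b) = C1 - b^2/3 - 63*exp(4*b/7)/20


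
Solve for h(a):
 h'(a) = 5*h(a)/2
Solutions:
 h(a) = C1*exp(5*a/2)


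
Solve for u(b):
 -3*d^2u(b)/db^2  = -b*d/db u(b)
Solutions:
 u(b) = C1 + C2*erfi(sqrt(6)*b/6)


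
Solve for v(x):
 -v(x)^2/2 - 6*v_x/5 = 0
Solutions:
 v(x) = 12/(C1 + 5*x)


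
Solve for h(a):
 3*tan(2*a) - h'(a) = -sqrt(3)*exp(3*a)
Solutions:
 h(a) = C1 + sqrt(3)*exp(3*a)/3 - 3*log(cos(2*a))/2


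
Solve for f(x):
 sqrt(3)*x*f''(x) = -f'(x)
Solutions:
 f(x) = C1 + C2*x^(1 - sqrt(3)/3)


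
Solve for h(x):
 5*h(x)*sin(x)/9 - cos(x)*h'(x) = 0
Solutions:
 h(x) = C1/cos(x)^(5/9)


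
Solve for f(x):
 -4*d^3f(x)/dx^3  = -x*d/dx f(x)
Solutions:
 f(x) = C1 + Integral(C2*airyai(2^(1/3)*x/2) + C3*airybi(2^(1/3)*x/2), x)


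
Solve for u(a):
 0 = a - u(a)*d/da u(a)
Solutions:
 u(a) = -sqrt(C1 + a^2)
 u(a) = sqrt(C1 + a^2)


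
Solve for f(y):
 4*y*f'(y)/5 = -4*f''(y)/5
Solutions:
 f(y) = C1 + C2*erf(sqrt(2)*y/2)


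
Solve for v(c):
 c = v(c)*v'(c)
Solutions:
 v(c) = -sqrt(C1 + c^2)
 v(c) = sqrt(C1 + c^2)


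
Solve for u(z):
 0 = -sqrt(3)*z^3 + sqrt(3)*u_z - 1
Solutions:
 u(z) = C1 + z^4/4 + sqrt(3)*z/3


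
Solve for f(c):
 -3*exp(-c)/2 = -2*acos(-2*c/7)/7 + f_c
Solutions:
 f(c) = C1 + 2*c*acos(-2*c/7)/7 + sqrt(49 - 4*c^2)/7 + 3*exp(-c)/2


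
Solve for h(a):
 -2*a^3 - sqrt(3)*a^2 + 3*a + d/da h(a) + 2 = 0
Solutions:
 h(a) = C1 + a^4/2 + sqrt(3)*a^3/3 - 3*a^2/2 - 2*a


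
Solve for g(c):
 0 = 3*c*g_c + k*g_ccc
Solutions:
 g(c) = C1 + Integral(C2*airyai(3^(1/3)*c*(-1/k)^(1/3)) + C3*airybi(3^(1/3)*c*(-1/k)^(1/3)), c)


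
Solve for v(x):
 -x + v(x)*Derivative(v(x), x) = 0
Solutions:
 v(x) = -sqrt(C1 + x^2)
 v(x) = sqrt(C1 + x^2)


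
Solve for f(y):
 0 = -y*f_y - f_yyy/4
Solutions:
 f(y) = C1 + Integral(C2*airyai(-2^(2/3)*y) + C3*airybi(-2^(2/3)*y), y)


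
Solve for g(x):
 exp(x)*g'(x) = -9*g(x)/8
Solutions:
 g(x) = C1*exp(9*exp(-x)/8)


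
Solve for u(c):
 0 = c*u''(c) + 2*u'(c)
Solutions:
 u(c) = C1 + C2/c


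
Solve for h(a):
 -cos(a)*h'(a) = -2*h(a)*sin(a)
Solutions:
 h(a) = C1/cos(a)^2


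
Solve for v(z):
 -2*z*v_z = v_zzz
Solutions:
 v(z) = C1 + Integral(C2*airyai(-2^(1/3)*z) + C3*airybi(-2^(1/3)*z), z)


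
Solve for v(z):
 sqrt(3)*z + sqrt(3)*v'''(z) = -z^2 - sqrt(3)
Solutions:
 v(z) = C1 + C2*z + C3*z^2 - sqrt(3)*z^5/180 - z^4/24 - z^3/6


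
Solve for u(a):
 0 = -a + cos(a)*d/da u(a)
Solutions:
 u(a) = C1 + Integral(a/cos(a), a)


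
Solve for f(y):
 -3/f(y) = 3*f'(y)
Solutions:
 f(y) = -sqrt(C1 - 2*y)
 f(y) = sqrt(C1 - 2*y)


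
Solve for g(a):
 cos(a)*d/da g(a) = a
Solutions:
 g(a) = C1 + Integral(a/cos(a), a)


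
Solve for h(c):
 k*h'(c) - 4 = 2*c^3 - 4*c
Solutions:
 h(c) = C1 + c^4/(2*k) - 2*c^2/k + 4*c/k


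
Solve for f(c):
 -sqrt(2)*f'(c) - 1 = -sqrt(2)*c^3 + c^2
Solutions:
 f(c) = C1 + c^4/4 - sqrt(2)*c^3/6 - sqrt(2)*c/2


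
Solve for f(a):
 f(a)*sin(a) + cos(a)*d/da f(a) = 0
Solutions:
 f(a) = C1*cos(a)


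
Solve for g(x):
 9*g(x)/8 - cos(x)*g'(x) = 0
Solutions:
 g(x) = C1*(sin(x) + 1)^(9/16)/(sin(x) - 1)^(9/16)


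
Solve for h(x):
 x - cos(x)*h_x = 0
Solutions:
 h(x) = C1 + Integral(x/cos(x), x)


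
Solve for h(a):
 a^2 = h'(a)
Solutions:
 h(a) = C1 + a^3/3


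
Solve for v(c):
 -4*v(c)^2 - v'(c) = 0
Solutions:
 v(c) = 1/(C1 + 4*c)


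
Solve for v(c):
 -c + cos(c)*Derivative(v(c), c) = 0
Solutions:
 v(c) = C1 + Integral(c/cos(c), c)


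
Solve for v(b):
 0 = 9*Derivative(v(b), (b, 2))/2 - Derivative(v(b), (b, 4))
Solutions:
 v(b) = C1 + C2*b + C3*exp(-3*sqrt(2)*b/2) + C4*exp(3*sqrt(2)*b/2)


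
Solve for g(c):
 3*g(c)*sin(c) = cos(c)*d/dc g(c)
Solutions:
 g(c) = C1/cos(c)^3


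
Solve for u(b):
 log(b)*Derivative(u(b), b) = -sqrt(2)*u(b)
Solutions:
 u(b) = C1*exp(-sqrt(2)*li(b))


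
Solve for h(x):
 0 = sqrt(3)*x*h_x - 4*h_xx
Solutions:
 h(x) = C1 + C2*erfi(sqrt(2)*3^(1/4)*x/4)


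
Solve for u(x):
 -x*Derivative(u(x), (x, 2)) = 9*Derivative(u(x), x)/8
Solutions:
 u(x) = C1 + C2/x^(1/8)


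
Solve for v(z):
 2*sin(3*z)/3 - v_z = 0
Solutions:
 v(z) = C1 - 2*cos(3*z)/9


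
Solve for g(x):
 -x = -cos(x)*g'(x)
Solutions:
 g(x) = C1 + Integral(x/cos(x), x)


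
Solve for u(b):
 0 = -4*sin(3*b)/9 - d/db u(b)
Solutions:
 u(b) = C1 + 4*cos(3*b)/27


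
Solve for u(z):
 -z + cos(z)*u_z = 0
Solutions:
 u(z) = C1 + Integral(z/cos(z), z)


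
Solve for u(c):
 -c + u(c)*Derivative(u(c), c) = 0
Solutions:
 u(c) = -sqrt(C1 + c^2)
 u(c) = sqrt(C1 + c^2)


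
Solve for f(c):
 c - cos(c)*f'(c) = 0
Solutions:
 f(c) = C1 + Integral(c/cos(c), c)


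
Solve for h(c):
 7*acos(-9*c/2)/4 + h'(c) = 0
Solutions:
 h(c) = C1 - 7*c*acos(-9*c/2)/4 - 7*sqrt(4 - 81*c^2)/36


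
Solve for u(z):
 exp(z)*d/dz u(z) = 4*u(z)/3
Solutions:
 u(z) = C1*exp(-4*exp(-z)/3)


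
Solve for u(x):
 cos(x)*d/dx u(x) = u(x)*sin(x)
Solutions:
 u(x) = C1/cos(x)


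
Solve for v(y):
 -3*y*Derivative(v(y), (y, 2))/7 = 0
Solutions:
 v(y) = C1 + C2*y


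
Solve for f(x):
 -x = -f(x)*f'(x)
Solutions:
 f(x) = -sqrt(C1 + x^2)
 f(x) = sqrt(C1 + x^2)


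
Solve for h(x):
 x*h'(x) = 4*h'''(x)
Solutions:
 h(x) = C1 + Integral(C2*airyai(2^(1/3)*x/2) + C3*airybi(2^(1/3)*x/2), x)


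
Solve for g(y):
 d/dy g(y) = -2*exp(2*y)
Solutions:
 g(y) = C1 - exp(2*y)


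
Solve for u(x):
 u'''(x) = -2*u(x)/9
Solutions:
 u(x) = C3*exp(-6^(1/3)*x/3) + (C1*sin(2^(1/3)*3^(5/6)*x/6) + C2*cos(2^(1/3)*3^(5/6)*x/6))*exp(6^(1/3)*x/6)


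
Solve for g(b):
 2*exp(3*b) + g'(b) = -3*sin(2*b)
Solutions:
 g(b) = C1 - 2*exp(3*b)/3 + 3*cos(2*b)/2


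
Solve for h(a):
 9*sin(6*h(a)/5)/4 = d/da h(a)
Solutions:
 -9*a/4 + 5*log(cos(6*h(a)/5) - 1)/12 - 5*log(cos(6*h(a)/5) + 1)/12 = C1


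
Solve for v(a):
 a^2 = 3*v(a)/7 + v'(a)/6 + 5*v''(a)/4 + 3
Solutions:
 v(a) = 7*a^2/3 - 49*a/27 + (C1*sin(sqrt(3731)*a/105) + C2*cos(sqrt(3731)*a/105))*exp(-a/15) - 4837/243


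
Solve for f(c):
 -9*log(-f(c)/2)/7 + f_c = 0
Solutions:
 -7*Integral(1/(log(-_y) - log(2)), (_y, f(c)))/9 = C1 - c


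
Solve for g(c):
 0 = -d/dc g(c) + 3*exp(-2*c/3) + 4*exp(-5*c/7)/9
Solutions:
 g(c) = C1 - 9*exp(-2*c/3)/2 - 28*exp(-5*c/7)/45


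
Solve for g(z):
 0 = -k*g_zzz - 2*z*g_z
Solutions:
 g(z) = C1 + Integral(C2*airyai(2^(1/3)*z*(-1/k)^(1/3)) + C3*airybi(2^(1/3)*z*(-1/k)^(1/3)), z)


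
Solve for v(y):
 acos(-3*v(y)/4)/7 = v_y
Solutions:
 Integral(1/acos(-3*_y/4), (_y, v(y))) = C1 + y/7


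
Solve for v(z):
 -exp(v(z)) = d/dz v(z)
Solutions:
 v(z) = log(1/(C1 + z))


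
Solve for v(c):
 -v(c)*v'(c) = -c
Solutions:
 v(c) = -sqrt(C1 + c^2)
 v(c) = sqrt(C1 + c^2)


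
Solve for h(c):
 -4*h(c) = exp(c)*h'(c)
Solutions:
 h(c) = C1*exp(4*exp(-c))


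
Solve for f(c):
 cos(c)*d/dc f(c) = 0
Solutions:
 f(c) = C1


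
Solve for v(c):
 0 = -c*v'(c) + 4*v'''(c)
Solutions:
 v(c) = C1 + Integral(C2*airyai(2^(1/3)*c/2) + C3*airybi(2^(1/3)*c/2), c)


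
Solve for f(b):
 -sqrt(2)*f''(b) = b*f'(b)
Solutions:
 f(b) = C1 + C2*erf(2^(1/4)*b/2)


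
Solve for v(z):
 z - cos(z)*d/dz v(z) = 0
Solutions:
 v(z) = C1 + Integral(z/cos(z), z)


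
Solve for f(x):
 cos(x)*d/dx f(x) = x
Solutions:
 f(x) = C1 + Integral(x/cos(x), x)


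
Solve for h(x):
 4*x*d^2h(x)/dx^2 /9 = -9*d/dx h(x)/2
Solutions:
 h(x) = C1 + C2/x^(73/8)


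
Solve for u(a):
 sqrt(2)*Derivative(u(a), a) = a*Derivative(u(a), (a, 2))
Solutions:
 u(a) = C1 + C2*a^(1 + sqrt(2))
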